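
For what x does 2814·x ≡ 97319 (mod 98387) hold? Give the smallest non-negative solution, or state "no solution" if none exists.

21607

First find gcd(2814, 98387):
98387 = 34×2814 + 2711
2814 = 1×2711 + 103
2711 = 26×103 + 33
103 = 3×33 + 4
33 = 8×4 + 1
4 = 4×1 + 0
gcd = 1, so a unique solution mod 98387 exists.
Back-substitute for the Bézout coefficients:
1 = 33 − 8·4
1 = −8·103 + 25·33
1 = 25·2711 − 658·103
1 = −658·2814 + 683·2711
1 = 683·98387 − 23880·2814
So 2814·(-23880) ≡ 1 (mod 98387), giving 2814⁻¹ ≡ 74507.
x ≡ 2814⁻¹·97319 ≡ 74507·97319 ≡ 21607 (mod 98387).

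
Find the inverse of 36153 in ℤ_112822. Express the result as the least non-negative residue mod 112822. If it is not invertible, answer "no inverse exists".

Extended Euclidean algorithm:
112822 = 3×36153 + 4363
36153 = 8×4363 + 1249
4363 = 3×1249 + 616
1249 = 2×616 + 17
616 = 36×17 + 4
17 = 4×4 + 1
4 = 4×1 + 0
gcd = 1, so the inverse exists. Back-substitute:
1 = 17 − 4·4
1 = −4·616 + 145·17
1 = 145·1249 − 294·616
1 = −294·4363 + 1027·1249
1 = 1027·36153 − 8510·4363
1 = −8510·112822 + 26557·36153
So 36153·26557 ≡ 1 (mod 112822).

26557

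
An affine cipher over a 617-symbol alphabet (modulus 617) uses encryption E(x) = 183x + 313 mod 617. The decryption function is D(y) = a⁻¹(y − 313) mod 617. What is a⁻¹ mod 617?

499

Apply the Euclidean algorithm to 617 and 183:
617 = 3*183 + 68
183 = 2*68 + 47
68 = 1*47 + 21
47 = 2*21 + 5
21 = 4*5 + 1
5 = 5*1 + 0
The gcd is 1. Working backward:
1 = 21 − 4·5
1 = −4·47 + 9·21
1 = 9·68 − 13·47
1 = −13·183 + 35·68
1 = 35·617 − 118·183
Thus 183·(-118) ≡ 1 (mod 617); reducing, -118 mod 617 = 499.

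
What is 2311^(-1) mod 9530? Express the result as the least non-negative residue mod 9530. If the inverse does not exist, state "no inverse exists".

Apply the Euclidean algorithm to 9530 and 2311:
9530 = 4*2311 + 286
2311 = 8*286 + 23
286 = 12*23 + 10
23 = 2*10 + 3
10 = 3*3 + 1
3 = 3*1 + 0
gcd = 1, so the inverse exists. Back-substitute:
1 = 10 − 3·3
1 = −3·23 + 7·10
1 = 7·286 − 87·23
1 = −87·2311 + 703·286
1 = 703·9530 − 2899·2311
Thus 2311·(-2899) ≡ 1 (mod 9530); reducing, -2899 mod 9530 = 6631.

6631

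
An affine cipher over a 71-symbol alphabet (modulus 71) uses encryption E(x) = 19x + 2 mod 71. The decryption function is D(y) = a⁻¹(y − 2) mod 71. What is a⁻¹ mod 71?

Extended Euclidean algorithm:
71 = 3·19 + 14
19 = 1·14 + 5
14 = 2·5 + 4
5 = 1·4 + 1
4 = 4·1 + 0
Since gcd(19, 71) = 1, back-substitute to write 1 as a combination:
1 = 5 − 4
1 = −14 + 3·5
1 = 3·19 − 4·14
1 = −4·71 + 15·19
So 19·15 ≡ 1 (mod 71).

15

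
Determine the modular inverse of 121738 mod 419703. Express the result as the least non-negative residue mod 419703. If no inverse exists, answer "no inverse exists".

290470

gcd(419703, 121738) by repeated division:
419703 = 3×121738 + 54489
121738 = 2×54489 + 12760
54489 = 4×12760 + 3449
12760 = 3×3449 + 2413
3449 = 1×2413 + 1036
2413 = 2×1036 + 341
1036 = 3×341 + 13
341 = 26×13 + 3
13 = 4×3 + 1
3 = 3×1 + 0
gcd = 1, so the inverse exists. Back-substitute:
1 = 13 − 4·3
1 = −4·341 + 105·13
1 = 105·1036 − 319·341
1 = −319·2413 + 743·1036
1 = 743·3449 − 1062·2413
1 = −1062·12760 + 3929·3449
1 = 3929·54489 − 16778·12760
1 = −16778·121738 + 37485·54489
1 = 37485·419703 − 129233·121738
So 121738·(-129233) ≡ 1 (mod 419703), and -129233 ≡ 290470 (mod 419703).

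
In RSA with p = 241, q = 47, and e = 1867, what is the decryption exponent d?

φ(n) = (p−1)(q−1) = 240·46 = 11040.
Need d with 1867·d ≡ 1 (mod 11040). Apply the extended Euclidean algorithm:
11040 = 5*1867 + 1705
1867 = 1*1705 + 162
1705 = 10*162 + 85
162 = 1*85 + 77
85 = 1*77 + 8
77 = 9*8 + 5
8 = 1*5 + 3
5 = 1*3 + 2
3 = 1*2 + 1
2 = 2*1 + 0
Back-substitute:
1 = 3 − 2
1 = −5 + 2·3
1 = 2·8 − 3·5
1 = −3·77 + 29·8
1 = 29·85 − 32·77
1 = −32·162 + 61·85
1 = 61·1705 − 642·162
1 = −642·1867 + 703·1705
1 = 703·11040 − 4157·1867
So 1867·(-4157) ≡ 1 (mod 11040), hence d ≡ -4157 ≡ 6883 (mod 11040).

6883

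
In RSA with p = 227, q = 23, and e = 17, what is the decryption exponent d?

φ(n) = (p−1)(q−1) = 226·22 = 4972.
Need d with 17·d ≡ 1 (mod 4972). Apply the extended Euclidean algorithm:
4972 = 292*17 + 8
17 = 2*8 + 1
8 = 8*1 + 0
Back-substitute:
1 = 17 − 2·8
1 = −2·4972 + 585·17
So 17·585 ≡ 1 (mod 4972), hence d = 585.

585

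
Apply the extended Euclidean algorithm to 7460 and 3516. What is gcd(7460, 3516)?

4

Euclidean algorithm:
7460 = 2*3516 + 428
3516 = 8*428 + 92
428 = 4*92 + 60
92 = 1*60 + 32
60 = 1*32 + 28
32 = 1*28 + 4
28 = 7*4 + 0
gcd(7460, 3516) = 4.
Back-substituting:
4 = 32 − 28
4 = −60 + 2·32
4 = 2·92 − 3·60
4 = −3·428 + 14·92
4 = 14·3516 − 115·428
4 = −115·7460 + 244·3516
So 4 = (-115)·7460 + (244)·3516.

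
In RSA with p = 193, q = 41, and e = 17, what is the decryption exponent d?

5873

φ(n) = (p−1)(q−1) = 192·40 = 7680.
Need d with 17·d ≡ 1 (mod 7680). Apply the extended Euclidean algorithm:
7680 = 451×17 + 13
17 = 1×13 + 4
13 = 3×4 + 1
4 = 4×1 + 0
Back-substitute:
1 = 13 − 3·4
1 = −3·17 + 4·13
1 = 4·7680 − 1807·17
So 17·(-1807) ≡ 1 (mod 7680), hence d ≡ -1807 ≡ 5873 (mod 7680).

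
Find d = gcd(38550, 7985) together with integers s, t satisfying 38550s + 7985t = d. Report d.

Apply Euclid's algorithm to 38550 and 7985:
38550 = 4·7985 + 6610
7985 = 1·6610 + 1375
6610 = 4·1375 + 1110
1375 = 1·1110 + 265
1110 = 4·265 + 50
265 = 5·50 + 15
50 = 3·15 + 5
15 = 3·5 + 0
gcd(38550, 7985) = 5.
Back-substituting:
5 = 50 − 3·15
5 = −3·265 + 16·50
5 = 16·1110 − 67·265
5 = −67·1375 + 83·1110
5 = 83·6610 − 399·1375
5 = −399·7985 + 482·6610
5 = 482·38550 − 2327·7985
So 5 = (482)·38550 + (-2327)·7985.

5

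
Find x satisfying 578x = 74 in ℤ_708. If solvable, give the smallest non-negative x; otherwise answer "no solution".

First find gcd(578, 708):
708 = 1·578 + 130
578 = 4·130 + 58
130 = 2·58 + 14
58 = 4·14 + 2
14 = 7·2 + 0
gcd = 2 and 2 | 74, so solutions exist. Divide through by 2: 289x ≡ 37 (mod 354).
Now find 289⁻¹ mod 354:
354 = 1*289 + 65
289 = 4*65 + 29
65 = 2*29 + 7
29 = 4*7 + 1
7 = 7*1 + 0
Back-substitute:
1 = 29 − 4·7
1 = −4·65 + 9·29
1 = 9·289 − 40·65
1 = −40·354 + 49·289
So 289⁻¹ ≡ 49 (mod 354).
Then x ≡ 49·37 ≡ 43 (mod 354); the smallest non-negative solution is x = 43.

43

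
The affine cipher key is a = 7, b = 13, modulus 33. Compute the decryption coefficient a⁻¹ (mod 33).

gcd(33, 7) by repeated division:
33 = 4·7 + 5
7 = 1·5 + 2
5 = 2·2 + 1
2 = 2·1 + 0
The gcd is 1. Working backward:
1 = 5 − 2·2
1 = −2·7 + 3·5
1 = 3·33 − 14·7
Thus 7·(-14) ≡ 1 (mod 33); reducing, -14 mod 33 = 19.

19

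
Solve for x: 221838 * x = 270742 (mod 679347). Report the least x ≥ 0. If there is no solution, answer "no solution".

gcd(221838, 679347):
679347 = 3·221838 + 13833
221838 = 16·13833 + 510
13833 = 27·510 + 63
510 = 8·63 + 6
63 = 10·6 + 3
6 = 2·3 + 0
gcd = 3, but 3 ∤ 270742, so the congruence has no solution.

no solution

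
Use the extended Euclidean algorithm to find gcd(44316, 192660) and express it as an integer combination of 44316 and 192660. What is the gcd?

12

Euclidean algorithm:
192660 = 4·44316 + 15396
44316 = 2·15396 + 13524
15396 = 1·13524 + 1872
13524 = 7·1872 + 420
1872 = 4·420 + 192
420 = 2·192 + 36
192 = 5·36 + 12
36 = 3·12 + 0
gcd(44316, 192660) = 12.
Back-substituting:
12 = 192 − 5·36
12 = −5·420 + 11·192
12 = 11·1872 − 49·420
12 = −49·13524 + 354·1872
12 = 354·15396 − 403·13524
12 = −403·44316 + 1160·15396
12 = 1160·192660 − 5043·44316
So 12 = (1160)·192660 + (-5043)·44316.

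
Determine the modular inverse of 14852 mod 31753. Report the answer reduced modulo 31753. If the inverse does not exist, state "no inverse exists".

Apply the Euclidean algorithm to 31753 and 14852:
31753 = 2×14852 + 2049
14852 = 7×2049 + 509
2049 = 4×509 + 13
509 = 39×13 + 2
13 = 6×2 + 1
2 = 2×1 + 0
gcd = 1, so the inverse exists. Back-substitute:
1 = 13 − 6·2
1 = −6·509 + 235·13
1 = 235·2049 − 946·509
1 = −946·14852 + 6857·2049
1 = 6857·31753 − 14660·14852
So 14852·(-14660) ≡ 1 (mod 31753), and -14660 ≡ 17093 (mod 31753).

17093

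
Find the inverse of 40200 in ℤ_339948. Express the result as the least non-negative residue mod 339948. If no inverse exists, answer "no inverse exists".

Euclidean algorithm on 339948, 40200:
339948 = 8×40200 + 18348
40200 = 2×18348 + 3504
18348 = 5×3504 + 828
3504 = 4×828 + 192
828 = 4×192 + 60
192 = 3×60 + 12
60 = 5×12 + 0
The gcd is 12, not 1, hence no inverse exists.

no inverse exists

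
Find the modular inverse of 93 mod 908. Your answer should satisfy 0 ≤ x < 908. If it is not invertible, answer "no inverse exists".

537

gcd(908, 93) by repeated division:
908 = 9×93 + 71
93 = 1×71 + 22
71 = 3×22 + 5
22 = 4×5 + 2
5 = 2×2 + 1
2 = 2×1 + 0
Since gcd(93, 908) = 1, back-substitute to write 1 as a combination:
1 = 5 − 2·2
1 = −2·22 + 9·5
1 = 9·71 − 29·22
1 = −29·93 + 38·71
1 = 38·908 − 371·93
So 93·(-371) ≡ 1 (mod 908), and -371 ≡ 537 (mod 908).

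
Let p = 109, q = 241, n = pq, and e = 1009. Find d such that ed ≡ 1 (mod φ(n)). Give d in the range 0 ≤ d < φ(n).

19729

φ(n) = (p−1)(q−1) = 108·240 = 25920.
Need d with 1009·d ≡ 1 (mod 25920). Apply the extended Euclidean algorithm:
25920 = 25*1009 + 695
1009 = 1*695 + 314
695 = 2*314 + 67
314 = 4*67 + 46
67 = 1*46 + 21
46 = 2*21 + 4
21 = 5*4 + 1
4 = 4*1 + 0
Back-substitute:
1 = 21 − 5·4
1 = −5·46 + 11·21
1 = 11·67 − 16·46
1 = −16·314 + 75·67
1 = 75·695 − 166·314
1 = −166·1009 + 241·695
1 = 241·25920 − 6191·1009
So 1009·(-6191) ≡ 1 (mod 25920), hence d ≡ -6191 ≡ 19729 (mod 25920).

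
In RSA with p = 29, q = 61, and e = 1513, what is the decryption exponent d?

φ(n) = (p−1)(q−1) = 28·60 = 1680.
Need d with 1513·d ≡ 1 (mod 1680). Apply the extended Euclidean algorithm:
1680 = 1*1513 + 167
1513 = 9*167 + 10
167 = 16*10 + 7
10 = 1*7 + 3
7 = 2*3 + 1
3 = 3*1 + 0
Back-substitute:
1 = 7 − 2·3
1 = −2·10 + 3·7
1 = 3·167 − 50·10
1 = −50·1513 + 453·167
1 = 453·1680 − 503·1513
So 1513·(-503) ≡ 1 (mod 1680), hence d ≡ -503 ≡ 1177 (mod 1680).

1177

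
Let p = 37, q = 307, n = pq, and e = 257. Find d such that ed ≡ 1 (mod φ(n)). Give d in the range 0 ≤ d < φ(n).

φ(n) = (p−1)(q−1) = 36·306 = 11016.
Need d with 257·d ≡ 1 (mod 11016). Apply the extended Euclidean algorithm:
11016 = 42×257 + 222
257 = 1×222 + 35
222 = 6×35 + 12
35 = 2×12 + 11
12 = 1×11 + 1
11 = 11×1 + 0
Back-substitute:
1 = 12 − 11
1 = −35 + 3·12
1 = 3·222 − 19·35
1 = −19·257 + 22·222
1 = 22·11016 − 943·257
So 257·(-943) ≡ 1 (mod 11016), hence d ≡ -943 ≡ 10073 (mod 11016).

10073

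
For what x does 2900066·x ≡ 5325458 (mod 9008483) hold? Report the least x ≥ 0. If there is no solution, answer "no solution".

2471718

First find gcd(2900066, 9008483):
9008483 = 3·2900066 + 308285
2900066 = 9·308285 + 125501
308285 = 2·125501 + 57283
125501 = 2·57283 + 10935
57283 = 5·10935 + 2608
10935 = 4·2608 + 503
2608 = 5·503 + 93
503 = 5·93 + 38
93 = 2·38 + 17
38 = 2·17 + 4
17 = 4·4 + 1
4 = 4·1 + 0
gcd = 1, so a unique solution mod 9008483 exists.
Back-substitute for the Bézout coefficients:
1 = 17 − 4·4
1 = −4·38 + 9·17
1 = 9·93 − 22·38
1 = −22·503 + 119·93
1 = 119·2608 − 617·503
1 = −617·10935 + 2587·2608
1 = 2587·57283 − 13552·10935
1 = −13552·125501 + 29691·57283
1 = 29691·308285 − 72934·125501
1 = −72934·2900066 + 686097·308285
1 = 686097·9008483 − 2131225·2900066
So 2900066·(-2131225) ≡ 1 (mod 9008483), giving 2900066⁻¹ ≡ 6877258.
x ≡ 2900066⁻¹·5325458 ≡ 6877258·5325458 ≡ 2471718 (mod 9008483).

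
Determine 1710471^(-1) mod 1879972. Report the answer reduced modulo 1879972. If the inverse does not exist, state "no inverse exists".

Extended Euclidean algorithm:
1879972 = 1×1710471 + 169501
1710471 = 10×169501 + 15461
169501 = 10×15461 + 14891
15461 = 1×14891 + 570
14891 = 26×570 + 71
570 = 8×71 + 2
71 = 35×2 + 1
2 = 2×1 + 0
The gcd is 1. Working backward:
1 = 71 − 35·2
1 = −35·570 + 281·71
1 = 281·14891 − 7341·570
1 = −7341·15461 + 7622·14891
1 = 7622·169501 − 83561·15461
1 = −83561·1710471 + 843232·169501
1 = 843232·1879972 − 926793·1710471
Hence 1710471⁻¹ ≡ -926793 ≡ 953179 (mod 1879972).

953179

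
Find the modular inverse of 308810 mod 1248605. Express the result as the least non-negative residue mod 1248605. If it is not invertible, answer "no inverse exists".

Compute gcd(308810, 1248605):
1248605 = 4·308810 + 13365
308810 = 23·13365 + 1415
13365 = 9·1415 + 630
1415 = 2·630 + 155
630 = 4·155 + 10
155 = 15·10 + 5
10 = 2·5 + 0
Since gcd = 5 > 1, 308810 is not a unit mod 1248605.

no inverse exists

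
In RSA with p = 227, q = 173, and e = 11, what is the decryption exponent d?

φ(n) = (p−1)(q−1) = 226·172 = 38872.
Need d with 11·d ≡ 1 (mod 38872). Apply the extended Euclidean algorithm:
38872 = 3533×11 + 9
11 = 1×9 + 2
9 = 4×2 + 1
2 = 2×1 + 0
Back-substitute:
1 = 9 − 4·2
1 = −4·11 + 5·9
1 = 5·38872 − 17669·11
So 11·(-17669) ≡ 1 (mod 38872), hence d ≡ -17669 ≡ 21203 (mod 38872).

21203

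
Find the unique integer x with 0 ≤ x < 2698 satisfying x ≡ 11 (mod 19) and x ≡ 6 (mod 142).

1284

Write x = 11 + 19·k. Then 19·k ≡ 6 − 11 ≡ 137 (mod 142).
Need 19⁻¹ mod 142. Extended Euclid on (142, 19):
142 = 7×19 + 9
19 = 2×9 + 1
9 = 9×1 + 0
Back-substitute:
1 = 19 − 2·9
1 = −2·142 + 15·19
19⁻¹ ≡ 15 (mod 142), so k ≡ 15·137 ≡ 67 (mod 142).
x = 11 + 19·67 = 1284.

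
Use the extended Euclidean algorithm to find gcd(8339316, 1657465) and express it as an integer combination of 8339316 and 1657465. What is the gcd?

Euclidean algorithm:
8339316 = 5*1657465 + 51991
1657465 = 31*51991 + 45744
51991 = 1*45744 + 6247
45744 = 7*6247 + 2015
6247 = 3*2015 + 202
2015 = 9*202 + 197
202 = 1*197 + 5
197 = 39*5 + 2
5 = 2*2 + 1
2 = 2*1 + 0
gcd(8339316, 1657465) = 1.
Back-substituting:
1 = 5 − 2·2
1 = −2·197 + 79·5
1 = 79·202 − 81·197
1 = −81·2015 + 808·202
1 = 808·6247 − 2505·2015
1 = −2505·45744 + 18343·6247
1 = 18343·51991 − 20848·45744
1 = −20848·1657465 + 664631·51991
1 = 664631·8339316 − 3344003·1657465
So 1 = (664631)·8339316 + (-3344003)·1657465.

1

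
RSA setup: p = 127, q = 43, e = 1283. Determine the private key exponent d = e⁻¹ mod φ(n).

φ(n) = (p−1)(q−1) = 126·42 = 5292.
Need d with 1283·d ≡ 1 (mod 5292). Apply the extended Euclidean algorithm:
5292 = 4×1283 + 160
1283 = 8×160 + 3
160 = 53×3 + 1
3 = 3×1 + 0
Back-substitute:
1 = 160 − 53·3
1 = −53·1283 + 425·160
1 = 425·5292 − 1753·1283
So 1283·(-1753) ≡ 1 (mod 5292), hence d ≡ -1753 ≡ 3539 (mod 5292).

3539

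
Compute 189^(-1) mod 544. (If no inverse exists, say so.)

213

gcd(544, 189) by repeated division:
544 = 2·189 + 166
189 = 1·166 + 23
166 = 7·23 + 5
23 = 4·5 + 3
5 = 1·3 + 2
3 = 1·2 + 1
2 = 2·1 + 0
The gcd is 1. Working backward:
1 = 3 − 2
1 = −5 + 2·3
1 = 2·23 − 9·5
1 = −9·166 + 65·23
1 = 65·189 − 74·166
1 = −74·544 + 213·189
So 189·213 ≡ 1 (mod 544).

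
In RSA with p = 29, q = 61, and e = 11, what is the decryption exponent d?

φ(n) = (p−1)(q−1) = 28·60 = 1680.
Need d with 11·d ≡ 1 (mod 1680). Apply the extended Euclidean algorithm:
1680 = 152·11 + 8
11 = 1·8 + 3
8 = 2·3 + 2
3 = 1·2 + 1
2 = 2·1 + 0
Back-substitute:
1 = 3 − 2
1 = −8 + 3·3
1 = 3·11 − 4·8
1 = −4·1680 + 611·11
So 11·611 ≡ 1 (mod 1680), hence d = 611.

611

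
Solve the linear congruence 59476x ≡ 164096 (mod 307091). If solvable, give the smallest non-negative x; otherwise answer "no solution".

First find gcd(59476, 307091):
307091 = 5×59476 + 9711
59476 = 6×9711 + 1210
9711 = 8×1210 + 31
1210 = 39×31 + 1
31 = 31×1 + 0
gcd = 1, so a unique solution mod 307091 exists.
Back-substitute for the Bézout coefficients:
1 = 1210 − 39·31
1 = −39·9711 + 313·1210
1 = 313·59476 − 1917·9711
1 = −1917·307091 + 9898·59476
So 59476·(9898) ≡ 1 (mod 307091), giving 59476⁻¹ ≡ 9898.
x ≡ 59476⁻¹·164096 ≡ 9898·164096 ≡ 17909 (mod 307091).

17909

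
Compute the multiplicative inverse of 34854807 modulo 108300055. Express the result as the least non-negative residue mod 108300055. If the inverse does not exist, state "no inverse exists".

Apply the Euclidean algorithm to 108300055 and 34854807:
108300055 = 3*34854807 + 3735634
34854807 = 9*3735634 + 1234101
3735634 = 3*1234101 + 33331
1234101 = 37*33331 + 854
33331 = 39*854 + 25
854 = 34*25 + 4
25 = 6*4 + 1
4 = 4*1 + 0
The gcd is 1. Working backward:
1 = 25 − 6·4
1 = −6·854 + 205·25
1 = 205·33331 − 8001·854
1 = −8001·1234101 + 296242·33331
1 = 296242·3735634 − 896727·1234101
1 = −896727·34854807 + 8366785·3735634
1 = 8366785·108300055 − 25997082·34854807
Thus 34854807·(-25997082) ≡ 1 (mod 108300055); reducing, -25997082 mod 108300055 = 82302973.

82302973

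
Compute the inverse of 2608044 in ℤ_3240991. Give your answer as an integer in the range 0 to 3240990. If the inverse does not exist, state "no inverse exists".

1474503

gcd(3240991, 2608044) by repeated division:
3240991 = 1*2608044 + 632947
2608044 = 4*632947 + 76256
632947 = 8*76256 + 22899
76256 = 3*22899 + 7559
22899 = 3*7559 + 222
7559 = 34*222 + 11
222 = 20*11 + 2
11 = 5*2 + 1
2 = 2*1 + 0
gcd = 1, so the inverse exists. Back-substitute:
1 = 11 − 5·2
1 = −5·222 + 101·11
1 = 101·7559 − 3439·222
1 = −3439·22899 + 10418·7559
1 = 10418·76256 − 34693·22899
1 = −34693·632947 + 287962·76256
1 = 287962·2608044 − 1186541·632947
1 = −1186541·3240991 + 1474503·2608044
So 2608044·1474503 ≡ 1 (mod 3240991).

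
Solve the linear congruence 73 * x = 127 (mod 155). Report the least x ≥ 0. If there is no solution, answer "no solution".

144

First find gcd(73, 155):
155 = 2×73 + 9
73 = 8×9 + 1
9 = 9×1 + 0
gcd = 1, so a unique solution mod 155 exists.
Back-substitute for the Bézout coefficients:
1 = 73 − 8·9
1 = −8·155 + 17·73
So 73·(17) ≡ 1 (mod 155), giving 73⁻¹ ≡ 17.
x ≡ 73⁻¹·127 ≡ 17·127 ≡ 144 (mod 155).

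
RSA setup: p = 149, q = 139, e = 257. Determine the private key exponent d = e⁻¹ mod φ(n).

19073

φ(n) = (p−1)(q−1) = 148·138 = 20424.
Need d with 257·d ≡ 1 (mod 20424). Apply the extended Euclidean algorithm:
20424 = 79*257 + 121
257 = 2*121 + 15
121 = 8*15 + 1
15 = 15*1 + 0
Back-substitute:
1 = 121 − 8·15
1 = −8·257 + 17·121
1 = 17·20424 − 1351·257
So 257·(-1351) ≡ 1 (mod 20424), hence d ≡ -1351 ≡ 19073 (mod 20424).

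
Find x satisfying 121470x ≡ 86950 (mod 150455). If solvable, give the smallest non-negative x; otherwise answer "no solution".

786

First find gcd(121470, 150455):
150455 = 1×121470 + 28985
121470 = 4×28985 + 5530
28985 = 5×5530 + 1335
5530 = 4×1335 + 190
1335 = 7×190 + 5
190 = 38×5 + 0
gcd = 5 and 5 | 86950, so solutions exist. Divide through by 5: 24294x ≡ 17390 (mod 30091).
Now find 24294⁻¹ mod 30091:
30091 = 1·24294 + 5797
24294 = 4·5797 + 1106
5797 = 5·1106 + 267
1106 = 4·267 + 38
267 = 7·38 + 1
38 = 38·1 + 0
Back-substitute:
1 = 267 − 7·38
1 = −7·1106 + 29·267
1 = 29·5797 − 152·1106
1 = −152·24294 + 637·5797
1 = 637·30091 − 789·24294
So 24294·(-789) ≡ 1 (mod 30091), i.e. 24294⁻¹ ≡ 29302.
Then x ≡ 29302·17390 ≡ 786 (mod 30091); the smallest non-negative solution is x = 786.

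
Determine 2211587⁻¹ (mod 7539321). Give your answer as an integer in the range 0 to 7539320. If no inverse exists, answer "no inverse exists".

355754

Run Euclid on (7539321, 2211587):
7539321 = 3×2211587 + 904560
2211587 = 2×904560 + 402467
904560 = 2×402467 + 99626
402467 = 4×99626 + 3963
99626 = 25×3963 + 551
3963 = 7×551 + 106
551 = 5×106 + 21
106 = 5×21 + 1
21 = 21×1 + 0
Since gcd(2211587, 7539321) = 1, back-substitute to write 1 as a combination:
1 = 106 − 5·21
1 = −5·551 + 26·106
1 = 26·3963 − 187·551
1 = −187·99626 + 4701·3963
1 = 4701·402467 − 18991·99626
1 = −18991·904560 + 42683·402467
1 = 42683·2211587 − 104357·904560
1 = −104357·7539321 + 355754·2211587
So 2211587·355754 ≡ 1 (mod 7539321).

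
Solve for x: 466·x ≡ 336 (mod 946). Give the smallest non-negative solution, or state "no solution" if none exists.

425

First find gcd(466, 946):
946 = 2×466 + 14
466 = 33×14 + 4
14 = 3×4 + 2
4 = 2×2 + 0
gcd = 2 and 2 | 336, so solutions exist. Divide through by 2: 233x ≡ 168 (mod 473).
Now find 233⁻¹ mod 473:
473 = 2·233 + 7
233 = 33·7 + 2
7 = 3·2 + 1
2 = 2·1 + 0
Back-substitute:
1 = 7 − 3·2
1 = −3·233 + 100·7
1 = 100·473 − 203·233
So 233·(-203) ≡ 1 (mod 473), i.e. 233⁻¹ ≡ 270.
Then x ≡ 270·168 ≡ 425 (mod 473); the smallest non-negative solution is x = 425.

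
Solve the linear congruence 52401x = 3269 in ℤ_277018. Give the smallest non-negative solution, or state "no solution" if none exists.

First find gcd(52401, 277018):
277018 = 5*52401 + 15013
52401 = 3*15013 + 7362
15013 = 2*7362 + 289
7362 = 25*289 + 137
289 = 2*137 + 15
137 = 9*15 + 2
15 = 7*2 + 1
2 = 2*1 + 0
gcd = 1, so a unique solution mod 277018 exists.
Back-substitute for the Bézout coefficients:
1 = 15 − 7·2
1 = −7·137 + 64·15
1 = 64·289 − 135·137
1 = −135·7362 + 3439·289
1 = 3439·15013 − 7013·7362
1 = −7013·52401 + 24478·15013
1 = 24478·277018 − 129403·52401
So 52401·(-129403) ≡ 1 (mod 277018), giving 52401⁻¹ ≡ 147615.
x ≡ 52401⁻¹·3269 ≡ 147615·3269 ≡ 265097 (mod 277018).

265097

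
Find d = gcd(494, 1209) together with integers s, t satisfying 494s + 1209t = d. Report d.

Euclidean algorithm:
1209 = 2×494 + 221
494 = 2×221 + 52
221 = 4×52 + 13
52 = 4×13 + 0
gcd(494, 1209) = 13.
Working backward:
13 = 221 − 4·52
13 = −4·494 + 9·221
13 = 9·1209 − 22·494
So 13 = (9)·1209 + (-22)·494.

13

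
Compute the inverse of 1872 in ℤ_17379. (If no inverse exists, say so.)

Euclidean algorithm on 17379, 1872:
17379 = 9*1872 + 531
1872 = 3*531 + 279
531 = 1*279 + 252
279 = 1*252 + 27
252 = 9*27 + 9
27 = 3*9 + 0
gcd(1872, 17379) = 9 ≠ 1, so 1872 has no multiplicative inverse modulo 17379.

no inverse exists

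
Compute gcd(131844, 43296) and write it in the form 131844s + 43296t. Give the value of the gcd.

12

Repeated division:
131844 = 3×43296 + 1956
43296 = 22×1956 + 264
1956 = 7×264 + 108
264 = 2×108 + 48
108 = 2×48 + 12
48 = 4×12 + 0
gcd(131844, 43296) = 12.
Working backward:
12 = 108 − 2·48
12 = −2·264 + 5·108
12 = 5·1956 − 37·264
12 = −37·43296 + 819·1956
12 = 819·131844 − 2494·43296
So 12 = (819)·131844 + (-2494)·43296.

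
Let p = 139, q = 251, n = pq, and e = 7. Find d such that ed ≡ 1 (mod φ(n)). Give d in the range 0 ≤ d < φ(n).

φ(n) = (p−1)(q−1) = 138·250 = 34500.
Need d with 7·d ≡ 1 (mod 34500). Apply the extended Euclidean algorithm:
34500 = 4928×7 + 4
7 = 1×4 + 3
4 = 1×3 + 1
3 = 3×1 + 0
Back-substitute:
1 = 4 − 3
1 = −7 + 2·4
1 = 2·34500 − 9857·7
So 7·(-9857) ≡ 1 (mod 34500), hence d ≡ -9857 ≡ 24643 (mod 34500).

24643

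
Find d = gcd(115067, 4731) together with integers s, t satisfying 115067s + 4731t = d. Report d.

Apply Euclid's algorithm to 115067 and 4731:
115067 = 24·4731 + 1523
4731 = 3·1523 + 162
1523 = 9·162 + 65
162 = 2·65 + 32
65 = 2·32 + 1
32 = 32·1 + 0
gcd(115067, 4731) = 1.
Back-substituting:
1 = 65 − 2·32
1 = −2·162 + 5·65
1 = 5·1523 − 47·162
1 = −47·4731 + 146·1523
1 = 146·115067 − 3551·4731
So 1 = (146)·115067 + (-3551)·4731.

1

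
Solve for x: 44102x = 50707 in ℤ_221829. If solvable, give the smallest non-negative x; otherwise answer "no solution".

32771

First find gcd(44102, 221829):
221829 = 5*44102 + 1319
44102 = 33*1319 + 575
1319 = 2*575 + 169
575 = 3*169 + 68
169 = 2*68 + 33
68 = 2*33 + 2
33 = 16*2 + 1
2 = 2*1 + 0
gcd = 1, so a unique solution mod 221829 exists.
Back-substitute for the Bézout coefficients:
1 = 33 − 16·2
1 = −16·68 + 33·33
1 = 33·169 − 82·68
1 = −82·575 + 279·169
1 = 279·1319 − 640·575
1 = −640·44102 + 21399·1319
1 = 21399·221829 − 107635·44102
So 44102·(-107635) ≡ 1 (mod 221829), giving 44102⁻¹ ≡ 114194.
x ≡ 44102⁻¹·50707 ≡ 114194·50707 ≡ 32771 (mod 221829).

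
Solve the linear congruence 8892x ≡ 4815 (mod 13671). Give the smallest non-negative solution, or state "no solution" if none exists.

First find gcd(8892, 13671):
13671 = 1·8892 + 4779
8892 = 1·4779 + 4113
4779 = 1·4113 + 666
4113 = 6·666 + 117
666 = 5·117 + 81
117 = 1·81 + 36
81 = 2·36 + 9
36 = 4·9 + 0
gcd = 9 and 9 | 4815, so solutions exist. Divide through by 9: 988x ≡ 535 (mod 1519).
Now find 988⁻¹ mod 1519:
1519 = 1*988 + 531
988 = 1*531 + 457
531 = 1*457 + 74
457 = 6*74 + 13
74 = 5*13 + 9
13 = 1*9 + 4
9 = 2*4 + 1
4 = 4*1 + 0
Back-substitute:
1 = 9 − 2·4
1 = −2·13 + 3·9
1 = 3·74 − 17·13
1 = −17·457 + 105·74
1 = 105·531 − 122·457
1 = −122·988 + 227·531
1 = 227·1519 − 349·988
So 988·(-349) ≡ 1 (mod 1519), i.e. 988⁻¹ ≡ 1170.
Then x ≡ 1170·535 ≡ 122 (mod 1519); the smallest non-negative solution is x = 122.

122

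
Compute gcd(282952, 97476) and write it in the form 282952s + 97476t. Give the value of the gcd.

4

Repeated division:
282952 = 2×97476 + 88000
97476 = 1×88000 + 9476
88000 = 9×9476 + 2716
9476 = 3×2716 + 1328
2716 = 2×1328 + 60
1328 = 22×60 + 8
60 = 7×8 + 4
8 = 2×4 + 0
gcd(282952, 97476) = 4.
Working backward:
4 = 60 − 7·8
4 = −7·1328 + 155·60
4 = 155·2716 − 317·1328
4 = −317·9476 + 1106·2716
4 = 1106·88000 − 10271·9476
4 = −10271·97476 + 11377·88000
4 = 11377·282952 − 33025·97476
So 4 = (11377)·282952 + (-33025)·97476.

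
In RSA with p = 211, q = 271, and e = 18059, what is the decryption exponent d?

32339

φ(n) = (p−1)(q−1) = 210·270 = 56700.
Need d with 18059·d ≡ 1 (mod 56700). Apply the extended Euclidean algorithm:
56700 = 3·18059 + 2523
18059 = 7·2523 + 398
2523 = 6·398 + 135
398 = 2·135 + 128
135 = 1·128 + 7
128 = 18·7 + 2
7 = 3·2 + 1
2 = 2·1 + 0
Back-substitute:
1 = 7 − 3·2
1 = −3·128 + 55·7
1 = 55·135 − 58·128
1 = −58·398 + 171·135
1 = 171·2523 − 1084·398
1 = −1084·18059 + 7759·2523
1 = 7759·56700 − 24361·18059
So 18059·(-24361) ≡ 1 (mod 56700), hence d ≡ -24361 ≡ 32339 (mod 56700).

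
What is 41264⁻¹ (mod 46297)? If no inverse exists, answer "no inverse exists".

14028

gcd(46297, 41264) by repeated division:
46297 = 1×41264 + 5033
41264 = 8×5033 + 1000
5033 = 5×1000 + 33
1000 = 30×33 + 10
33 = 3×10 + 3
10 = 3×3 + 1
3 = 3×1 + 0
Since gcd(41264, 46297) = 1, back-substitute to write 1 as a combination:
1 = 10 − 3·3
1 = −3·33 + 10·10
1 = 10·1000 − 303·33
1 = −303·5033 + 1525·1000
1 = 1525·41264 − 12503·5033
1 = −12503·46297 + 14028·41264
So 41264·14028 ≡ 1 (mod 46297).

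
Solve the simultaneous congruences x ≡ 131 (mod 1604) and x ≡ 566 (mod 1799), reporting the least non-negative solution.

2438211

Write x = 131 + 1604·k. Then 1604·k ≡ 566 − 131 ≡ 435 (mod 1799).
Need 1604⁻¹ mod 1799. Extended Euclid on (1799, 1604):
1799 = 1*1604 + 195
1604 = 8*195 + 44
195 = 4*44 + 19
44 = 2*19 + 6
19 = 3*6 + 1
6 = 6*1 + 0
Back-substitute:
1 = 19 − 3·6
1 = −3·44 + 7·19
1 = 7·195 − 31·44
1 = −31·1604 + 255·195
1 = 255·1799 − 286·1604
1604⁻¹ ≡ 1513 (mod 1799), so k ≡ 1513·435 ≡ 1520 (mod 1799).
x = 131 + 1604·1520 = 2438211.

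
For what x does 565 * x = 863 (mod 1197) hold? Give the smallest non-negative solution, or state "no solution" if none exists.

671

First find gcd(565, 1197):
1197 = 2·565 + 67
565 = 8·67 + 29
67 = 2·29 + 9
29 = 3·9 + 2
9 = 4·2 + 1
2 = 2·1 + 0
gcd = 1, so a unique solution mod 1197 exists.
Back-substitute for the Bézout coefficients:
1 = 9 − 4·2
1 = −4·29 + 13·9
1 = 13·67 − 30·29
1 = −30·565 + 253·67
1 = 253·1197 − 536·565
So 565·(-536) ≡ 1 (mod 1197), giving 565⁻¹ ≡ 661.
x ≡ 565⁻¹·863 ≡ 661·863 ≡ 671 (mod 1197).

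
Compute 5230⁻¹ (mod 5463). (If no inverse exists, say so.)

Apply the Euclidean algorithm to 5463 and 5230:
5463 = 1·5230 + 233
5230 = 22·233 + 104
233 = 2·104 + 25
104 = 4·25 + 4
25 = 6·4 + 1
4 = 4·1 + 0
The gcd is 1. Working backward:
1 = 25 − 6·4
1 = −6·104 + 25·25
1 = 25·233 − 56·104
1 = −56·5230 + 1257·233
1 = 1257·5463 − 1313·5230
So 5230·(-1313) ≡ 1 (mod 5463), and -1313 ≡ 4150 (mod 5463).

4150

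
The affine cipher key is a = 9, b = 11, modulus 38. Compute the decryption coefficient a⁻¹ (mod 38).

17

Run Euclid on (38, 9):
38 = 4×9 + 2
9 = 4×2 + 1
2 = 2×1 + 0
gcd = 1, so the inverse exists. Back-substitute:
1 = 9 − 4·2
1 = −4·38 + 17·9
So 9·17 ≡ 1 (mod 38).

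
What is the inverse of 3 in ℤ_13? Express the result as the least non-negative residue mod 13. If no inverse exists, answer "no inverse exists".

Extended Euclidean algorithm:
13 = 4·3 + 1
3 = 3·1 + 0
The gcd is 1. Working backward:
1 = 13 − 4·3
So 3·(-4) ≡ 1 (mod 13), and -4 ≡ 9 (mod 13).

9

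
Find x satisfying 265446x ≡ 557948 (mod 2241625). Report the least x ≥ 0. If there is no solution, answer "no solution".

1940538

First find gcd(265446, 2241625):
2241625 = 8*265446 + 118057
265446 = 2*118057 + 29332
118057 = 4*29332 + 729
29332 = 40*729 + 172
729 = 4*172 + 41
172 = 4*41 + 8
41 = 5*8 + 1
8 = 8*1 + 0
gcd = 1, so a unique solution mod 2241625 exists.
Back-substitute for the Bézout coefficients:
1 = 41 − 5·8
1 = −5·172 + 21·41
1 = 21·729 − 89·172
1 = −89·29332 + 3581·729
1 = 3581·118057 − 14413·29332
1 = −14413·265446 + 32407·118057
1 = 32407·2241625 − 273669·265446
So 265446·(-273669) ≡ 1 (mod 2241625), giving 265446⁻¹ ≡ 1967956.
x ≡ 265446⁻¹·557948 ≡ 1967956·557948 ≡ 1940538 (mod 2241625).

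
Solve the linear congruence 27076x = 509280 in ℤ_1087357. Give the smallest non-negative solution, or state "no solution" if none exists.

First find gcd(27076, 1087357):
1087357 = 40×27076 + 4317
27076 = 6×4317 + 1174
4317 = 3×1174 + 795
1174 = 1×795 + 379
795 = 2×379 + 37
379 = 10×37 + 9
37 = 4×9 + 1
9 = 9×1 + 0
gcd = 1, so a unique solution mod 1087357 exists.
Back-substitute for the Bézout coefficients:
1 = 37 − 4·9
1 = −4·379 + 41·37
1 = 41·795 − 86·379
1 = −86·1174 + 127·795
1 = 127·4317 − 467·1174
1 = −467·27076 + 2929·4317
1 = 2929·1087357 − 117627·27076
So 27076·(-117627) ≡ 1 (mod 1087357), giving 27076⁻¹ ≡ 969730.
x ≡ 27076⁻¹·509280 ≡ 969730·509280 ≡ 680641 (mod 1087357).

680641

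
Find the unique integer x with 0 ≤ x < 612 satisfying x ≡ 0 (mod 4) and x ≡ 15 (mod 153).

Write x = 0 + 4·k. Then 4·k ≡ 15 − 0 ≡ 15 (mod 153).
Need 4⁻¹ mod 153. Extended Euclid on (153, 4):
153 = 38×4 + 1
4 = 4×1 + 0
Back-substitute:
1 = 153 − 38·4
4⁻¹ ≡ 115 (mod 153), so k ≡ 115·15 ≡ 42 (mod 153).
x = 0 + 4·42 = 168.

168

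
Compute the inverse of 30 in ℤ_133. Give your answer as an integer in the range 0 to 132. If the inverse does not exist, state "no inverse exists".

102

gcd(133, 30) by repeated division:
133 = 4·30 + 13
30 = 2·13 + 4
13 = 3·4 + 1
4 = 4·1 + 0
Since gcd(30, 133) = 1, back-substitute to write 1 as a combination:
1 = 13 − 3·4
1 = −3·30 + 7·13
1 = 7·133 − 31·30
So 30·(-31) ≡ 1 (mod 133), and -31 ≡ 102 (mod 133).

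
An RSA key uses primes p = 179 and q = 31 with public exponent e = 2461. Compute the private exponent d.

φ(n) = (p−1)(q−1) = 178·30 = 5340.
Need d with 2461·d ≡ 1 (mod 5340). Apply the extended Euclidean algorithm:
5340 = 2·2461 + 418
2461 = 5·418 + 371
418 = 1·371 + 47
371 = 7·47 + 42
47 = 1·42 + 5
42 = 8·5 + 2
5 = 2·2 + 1
2 = 2·1 + 0
Back-substitute:
1 = 5 − 2·2
1 = −2·42 + 17·5
1 = 17·47 − 19·42
1 = −19·371 + 150·47
1 = 150·418 − 169·371
1 = −169·2461 + 995·418
1 = 995·5340 − 2159·2461
So 2461·(-2159) ≡ 1 (mod 5340), hence d ≡ -2159 ≡ 3181 (mod 5340).

3181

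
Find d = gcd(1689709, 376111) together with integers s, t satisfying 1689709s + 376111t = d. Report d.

1

Repeated division:
1689709 = 4·376111 + 185265
376111 = 2·185265 + 5581
185265 = 33·5581 + 1092
5581 = 5·1092 + 121
1092 = 9·121 + 3
121 = 40·3 + 1
3 = 3·1 + 0
gcd(1689709, 376111) = 1.
Back-substituting:
1 = 121 − 40·3
1 = −40·1092 + 361·121
1 = 361·5581 − 1845·1092
1 = −1845·185265 + 61246·5581
1 = 61246·376111 − 124337·185265
1 = −124337·1689709 + 558594·376111
So 1 = (-124337)·1689709 + (558594)·376111.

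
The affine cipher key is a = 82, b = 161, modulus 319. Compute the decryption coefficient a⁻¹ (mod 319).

Apply the Euclidean algorithm to 319 and 82:
319 = 3·82 + 73
82 = 1·73 + 9
73 = 8·9 + 1
9 = 9·1 + 0
The gcd is 1. Working backward:
1 = 73 − 8·9
1 = −8·82 + 9·73
1 = 9·319 − 35·82
So 82·(-35) ≡ 1 (mod 319), and -35 ≡ 284 (mod 319).

284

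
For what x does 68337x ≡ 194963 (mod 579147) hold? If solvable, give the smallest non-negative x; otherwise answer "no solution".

no solution

gcd(68337, 579147):
579147 = 8*68337 + 32451
68337 = 2*32451 + 3435
32451 = 9*3435 + 1536
3435 = 2*1536 + 363
1536 = 4*363 + 84
363 = 4*84 + 27
84 = 3*27 + 3
27 = 9*3 + 0
gcd = 3, but 3 ∤ 194963, so the congruence has no solution.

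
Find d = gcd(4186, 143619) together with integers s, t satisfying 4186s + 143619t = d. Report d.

7

Repeated division:
143619 = 34·4186 + 1295
4186 = 3·1295 + 301
1295 = 4·301 + 91
301 = 3·91 + 28
91 = 3·28 + 7
28 = 4·7 + 0
gcd(4186, 143619) = 7.
Express as a combination:
7 = 91 − 3·28
7 = −3·301 + 10·91
7 = 10·1295 − 43·301
7 = −43·4186 + 139·1295
7 = 139·143619 − 4769·4186
So 7 = (139)·143619 + (-4769)·4186.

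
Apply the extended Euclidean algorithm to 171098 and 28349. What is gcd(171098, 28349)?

1

Apply Euclid's algorithm to 171098 and 28349:
171098 = 6×28349 + 1004
28349 = 28×1004 + 237
1004 = 4×237 + 56
237 = 4×56 + 13
56 = 4×13 + 4
13 = 3×4 + 1
4 = 4×1 + 0
gcd(171098, 28349) = 1.
Working backward:
1 = 13 − 3·4
1 = −3·56 + 13·13
1 = 13·237 − 55·56
1 = −55·1004 + 233·237
1 = 233·28349 − 6579·1004
1 = −6579·171098 + 39707·28349
So 1 = (-6579)·171098 + (39707)·28349.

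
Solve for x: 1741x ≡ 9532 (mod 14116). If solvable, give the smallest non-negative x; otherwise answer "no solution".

First find gcd(1741, 14116):
14116 = 8·1741 + 188
1741 = 9·188 + 49
188 = 3·49 + 41
49 = 1·41 + 8
41 = 5·8 + 1
8 = 8·1 + 0
gcd = 1, so a unique solution mod 14116 exists.
Back-substitute for the Bézout coefficients:
1 = 41 − 5·8
1 = −5·49 + 6·41
1 = 6·188 − 23·49
1 = −23·1741 + 213·188
1 = 213·14116 − 1727·1741
So 1741·(-1727) ≡ 1 (mod 14116), giving 1741⁻¹ ≡ 12389.
x ≡ 1741⁻¹·9532 ≡ 12389·9532 ≡ 11608 (mod 14116).

11608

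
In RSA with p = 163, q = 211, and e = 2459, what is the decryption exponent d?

29579

φ(n) = (p−1)(q−1) = 162·210 = 34020.
Need d with 2459·d ≡ 1 (mod 34020). Apply the extended Euclidean algorithm:
34020 = 13·2459 + 2053
2459 = 1·2053 + 406
2053 = 5·406 + 23
406 = 17·23 + 15
23 = 1·15 + 8
15 = 1·8 + 7
8 = 1·7 + 1
7 = 7·1 + 0
Back-substitute:
1 = 8 − 7
1 = −15 + 2·8
1 = 2·23 − 3·15
1 = −3·406 + 53·23
1 = 53·2053 − 268·406
1 = −268·2459 + 321·2053
1 = 321·34020 − 4441·2459
So 2459·(-4441) ≡ 1 (mod 34020), hence d ≡ -4441 ≡ 29579 (mod 34020).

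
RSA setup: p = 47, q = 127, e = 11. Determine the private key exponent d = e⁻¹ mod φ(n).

φ(n) = (p−1)(q−1) = 46·126 = 5796.
Need d with 11·d ≡ 1 (mod 5796). Apply the extended Euclidean algorithm:
5796 = 526·11 + 10
11 = 1·10 + 1
10 = 10·1 + 0
Back-substitute:
1 = 11 − 10
1 = −5796 + 527·11
So 11·527 ≡ 1 (mod 5796), hence d = 527.

527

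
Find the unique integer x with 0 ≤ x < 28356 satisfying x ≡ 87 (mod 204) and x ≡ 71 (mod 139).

Write x = 87 + 204·k. Then 204·k ≡ 71 − 87 ≡ 123 (mod 139).
Need 204⁻¹ mod 139. Extended Euclid on (139, 65):
139 = 2·65 + 9
65 = 7·9 + 2
9 = 4·2 + 1
2 = 2·1 + 0
Back-substitute:
1 = 9 − 4·2
1 = −4·65 + 29·9
1 = 29·139 − 62·65
204⁻¹ ≡ 77 (mod 139), so k ≡ 77·123 ≡ 19 (mod 139).
x = 87 + 204·19 = 3963.

3963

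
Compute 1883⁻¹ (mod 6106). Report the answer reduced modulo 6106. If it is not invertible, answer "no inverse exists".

Run Euclid on (6106, 1883):
6106 = 3*1883 + 457
1883 = 4*457 + 55
457 = 8*55 + 17
55 = 3*17 + 4
17 = 4*4 + 1
4 = 4*1 + 0
The gcd is 1. Working backward:
1 = 17 − 4·4
1 = −4·55 + 13·17
1 = 13·457 − 108·55
1 = −108·1883 + 445·457
1 = 445·6106 − 1443·1883
Hence 1883⁻¹ ≡ -1443 ≡ 4663 (mod 6106).

4663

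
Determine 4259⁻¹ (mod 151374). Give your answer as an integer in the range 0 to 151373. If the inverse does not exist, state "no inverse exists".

Apply the Euclidean algorithm to 151374 and 4259:
151374 = 35·4259 + 2309
4259 = 1·2309 + 1950
2309 = 1·1950 + 359
1950 = 5·359 + 155
359 = 2·155 + 49
155 = 3·49 + 8
49 = 6·8 + 1
8 = 8·1 + 0
Since gcd(4259, 151374) = 1, back-substitute to write 1 as a combination:
1 = 49 − 6·8
1 = −6·155 + 19·49
1 = 19·359 − 44·155
1 = −44·1950 + 239·359
1 = 239·2309 − 283·1950
1 = −283·4259 + 522·2309
1 = 522·151374 − 18553·4259
Thus 4259·(-18553) ≡ 1 (mod 151374); reducing, -18553 mod 151374 = 132821.

132821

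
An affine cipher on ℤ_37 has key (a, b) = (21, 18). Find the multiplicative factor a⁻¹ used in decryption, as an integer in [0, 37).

30

gcd(37, 21) by repeated division:
37 = 1×21 + 16
21 = 1×16 + 5
16 = 3×5 + 1
5 = 5×1 + 0
The gcd is 1. Working backward:
1 = 16 − 3·5
1 = −3·21 + 4·16
1 = 4·37 − 7·21
Hence 21⁻¹ ≡ -7 ≡ 30 (mod 37).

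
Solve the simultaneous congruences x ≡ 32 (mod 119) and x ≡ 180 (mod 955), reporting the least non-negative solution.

Write x = 32 + 119·k. Then 119·k ≡ 180 − 32 ≡ 148 (mod 955).
Need 119⁻¹ mod 955. Extended Euclid on (955, 119):
955 = 8×119 + 3
119 = 39×3 + 2
3 = 1×2 + 1
2 = 2×1 + 0
Back-substitute:
1 = 3 − 2
1 = −119 + 40·3
1 = 40·955 − 321·119
119⁻¹ ≡ 634 (mod 955), so k ≡ 634·148 ≡ 242 (mod 955).
x = 32 + 119·242 = 28830.

28830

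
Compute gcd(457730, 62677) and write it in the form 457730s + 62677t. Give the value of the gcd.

Apply Euclid's algorithm to 457730 and 62677:
457730 = 7×62677 + 18991
62677 = 3×18991 + 5704
18991 = 3×5704 + 1879
5704 = 3×1879 + 67
1879 = 28×67 + 3
67 = 22×3 + 1
3 = 3×1 + 0
gcd(457730, 62677) = 1.
Express as a combination:
1 = 67 − 22·3
1 = −22·1879 + 617·67
1 = 617·5704 − 1873·1879
1 = −1873·18991 + 6236·5704
1 = 6236·62677 − 20581·18991
1 = −20581·457730 + 150303·62677
So 1 = (-20581)·457730 + (150303)·62677.

1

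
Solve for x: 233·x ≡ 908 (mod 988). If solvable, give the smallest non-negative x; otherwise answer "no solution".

288

First find gcd(233, 988):
988 = 4×233 + 56
233 = 4×56 + 9
56 = 6×9 + 2
9 = 4×2 + 1
2 = 2×1 + 0
gcd = 1, so a unique solution mod 988 exists.
Back-substitute for the Bézout coefficients:
1 = 9 − 4·2
1 = −4·56 + 25·9
1 = 25·233 − 104·56
1 = −104·988 + 441·233
So 233·(441) ≡ 1 (mod 988), giving 233⁻¹ ≡ 441.
x ≡ 233⁻¹·908 ≡ 441·908 ≡ 288 (mod 988).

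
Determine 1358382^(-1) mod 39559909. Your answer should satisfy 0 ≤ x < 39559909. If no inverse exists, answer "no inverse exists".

23690275

Extended Euclidean algorithm:
39559909 = 29·1358382 + 166831
1358382 = 8·166831 + 23734
166831 = 7·23734 + 693
23734 = 34·693 + 172
693 = 4·172 + 5
172 = 34·5 + 2
5 = 2·2 + 1
2 = 2·1 + 0
gcd = 1, so the inverse exists. Back-substitute:
1 = 5 − 2·2
1 = −2·172 + 69·5
1 = 69·693 − 278·172
1 = −278·23734 + 9521·693
1 = 9521·166831 − 66925·23734
1 = −66925·1358382 + 544921·166831
1 = 544921·39559909 − 15869634·1358382
Thus 1358382·(-15869634) ≡ 1 (mod 39559909); reducing, -15869634 mod 39559909 = 23690275.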